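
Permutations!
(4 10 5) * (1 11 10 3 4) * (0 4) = (0 4 3)(1 11 10 5) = [4, 11, 2, 0, 3, 1, 6, 7, 8, 9, 5, 10]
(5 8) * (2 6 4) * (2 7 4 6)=(4 7)(5 8)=[0, 1, 2, 3, 7, 8, 6, 4, 5]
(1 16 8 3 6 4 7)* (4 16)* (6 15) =(1 4 7)(3 15 6 16 8) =[0, 4, 2, 15, 7, 5, 16, 1, 3, 9, 10, 11, 12, 13, 14, 6, 8]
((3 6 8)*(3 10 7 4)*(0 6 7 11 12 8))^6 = ((0 6)(3 7 4)(8 10 11 12))^6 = (8 11)(10 12)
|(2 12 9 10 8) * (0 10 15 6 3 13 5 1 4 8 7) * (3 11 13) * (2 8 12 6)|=30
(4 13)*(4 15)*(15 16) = (4 13 16 15) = [0, 1, 2, 3, 13, 5, 6, 7, 8, 9, 10, 11, 12, 16, 14, 4, 15]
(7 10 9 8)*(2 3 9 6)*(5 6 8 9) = (2 3 5 6)(7 10 8) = [0, 1, 3, 5, 4, 6, 2, 10, 7, 9, 8]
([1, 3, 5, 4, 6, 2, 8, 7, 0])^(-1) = (0 8 6 4 3 1)(2 5)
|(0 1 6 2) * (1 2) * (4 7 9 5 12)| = |(0 2)(1 6)(4 7 9 5 12)| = 10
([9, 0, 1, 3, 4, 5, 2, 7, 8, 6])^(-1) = (0 1 2 6 9)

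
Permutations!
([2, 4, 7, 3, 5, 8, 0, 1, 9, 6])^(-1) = [6, 7, 0, 3, 1, 4, 9, 2, 5, 8]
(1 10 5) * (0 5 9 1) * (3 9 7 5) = [3, 10, 2, 9, 4, 0, 6, 5, 8, 1, 7] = (0 3 9 1 10 7 5)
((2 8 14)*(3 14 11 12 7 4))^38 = (2 3 7 11)(4 12 8 14)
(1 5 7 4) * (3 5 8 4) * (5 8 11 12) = [0, 11, 2, 8, 1, 7, 6, 3, 4, 9, 10, 12, 5] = (1 11 12 5 7 3 8 4)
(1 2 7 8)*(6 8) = (1 2 7 6 8) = [0, 2, 7, 3, 4, 5, 8, 6, 1]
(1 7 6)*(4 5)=(1 7 6)(4 5)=[0, 7, 2, 3, 5, 4, 1, 6]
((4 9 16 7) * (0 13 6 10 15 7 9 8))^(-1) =((0 13 6 10 15 7 4 8)(9 16))^(-1) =(0 8 4 7 15 10 6 13)(9 16)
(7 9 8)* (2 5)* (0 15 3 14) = [15, 1, 5, 14, 4, 2, 6, 9, 7, 8, 10, 11, 12, 13, 0, 3] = (0 15 3 14)(2 5)(7 9 8)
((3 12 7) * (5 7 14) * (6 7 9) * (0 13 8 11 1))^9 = (0 1 11 8 13)(3 14 9 7 12 5 6)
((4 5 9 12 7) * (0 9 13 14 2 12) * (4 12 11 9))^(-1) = ((0 4 5 13 14 2 11 9)(7 12))^(-1) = (0 9 11 2 14 13 5 4)(7 12)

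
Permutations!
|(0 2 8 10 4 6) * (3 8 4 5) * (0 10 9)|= 9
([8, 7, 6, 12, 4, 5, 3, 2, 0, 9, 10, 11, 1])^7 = (0 8)(1 7 2 6 3 12)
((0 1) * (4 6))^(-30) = (6)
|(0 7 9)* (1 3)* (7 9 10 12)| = |(0 9)(1 3)(7 10 12)| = 6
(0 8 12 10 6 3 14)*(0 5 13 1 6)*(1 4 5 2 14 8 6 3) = (0 6 1 3 8 12 10)(2 14)(4 5 13) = [6, 3, 14, 8, 5, 13, 1, 7, 12, 9, 0, 11, 10, 4, 2]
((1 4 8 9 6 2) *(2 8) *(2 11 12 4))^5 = (1 2)(4 12 11)(6 9 8)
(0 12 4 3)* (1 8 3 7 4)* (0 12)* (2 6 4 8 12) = (1 12)(2 6 4 7 8 3) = [0, 12, 6, 2, 7, 5, 4, 8, 3, 9, 10, 11, 1]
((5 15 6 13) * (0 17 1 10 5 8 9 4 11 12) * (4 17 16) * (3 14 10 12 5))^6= ((0 16 4 11 5 15 6 13 8 9 17 1 12)(3 14 10))^6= (0 6 12 15 1 5 17 11 9 4 8 16 13)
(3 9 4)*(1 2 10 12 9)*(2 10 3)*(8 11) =(1 10 12 9 4 2 3)(8 11) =[0, 10, 3, 1, 2, 5, 6, 7, 11, 4, 12, 8, 9]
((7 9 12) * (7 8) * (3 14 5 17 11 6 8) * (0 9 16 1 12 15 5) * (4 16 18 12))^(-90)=(0 9 15 5 17 11 6 8 7 18 12 3 14)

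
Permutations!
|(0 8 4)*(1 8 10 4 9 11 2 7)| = 6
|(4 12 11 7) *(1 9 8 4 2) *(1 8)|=|(1 9)(2 8 4 12 11 7)|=6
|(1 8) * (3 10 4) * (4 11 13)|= |(1 8)(3 10 11 13 4)|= 10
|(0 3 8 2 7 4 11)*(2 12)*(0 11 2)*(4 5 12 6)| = 9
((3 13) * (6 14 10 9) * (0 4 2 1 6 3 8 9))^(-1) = ((0 4 2 1 6 14 10)(3 13 8 9))^(-1) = (0 10 14 6 1 2 4)(3 9 8 13)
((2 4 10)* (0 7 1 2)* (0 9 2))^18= ((0 7 1)(2 4 10 9))^18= (2 10)(4 9)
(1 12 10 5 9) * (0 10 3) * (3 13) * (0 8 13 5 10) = (1 12 5 9)(3 8 13) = [0, 12, 2, 8, 4, 9, 6, 7, 13, 1, 10, 11, 5, 3]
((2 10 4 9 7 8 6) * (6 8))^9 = ((2 10 4 9 7 6))^9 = (2 9)(4 6)(7 10)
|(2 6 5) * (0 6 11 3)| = |(0 6 5 2 11 3)| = 6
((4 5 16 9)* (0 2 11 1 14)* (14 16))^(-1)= (0 14 5 4 9 16 1 11 2)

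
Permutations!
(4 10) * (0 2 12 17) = (0 2 12 17)(4 10) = [2, 1, 12, 3, 10, 5, 6, 7, 8, 9, 4, 11, 17, 13, 14, 15, 16, 0]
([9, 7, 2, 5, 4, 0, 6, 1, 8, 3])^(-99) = (0 9 3 5)(1 7)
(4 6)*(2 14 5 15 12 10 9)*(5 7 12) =(2 14 7 12 10 9)(4 6)(5 15) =[0, 1, 14, 3, 6, 15, 4, 12, 8, 2, 9, 11, 10, 13, 7, 5]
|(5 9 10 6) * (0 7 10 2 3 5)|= |(0 7 10 6)(2 3 5 9)|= 4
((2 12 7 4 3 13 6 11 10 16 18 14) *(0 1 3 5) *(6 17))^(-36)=(0 12 16 17)(1 7 18 6)(2 10 13 5)(3 4 14 11)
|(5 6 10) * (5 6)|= 2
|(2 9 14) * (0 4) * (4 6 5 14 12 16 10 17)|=11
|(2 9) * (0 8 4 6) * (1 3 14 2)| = 20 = |(0 8 4 6)(1 3 14 2 9)|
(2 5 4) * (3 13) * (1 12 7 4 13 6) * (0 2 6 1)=[2, 12, 5, 1, 6, 13, 0, 4, 8, 9, 10, 11, 7, 3]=(0 2 5 13 3 1 12 7 4 6)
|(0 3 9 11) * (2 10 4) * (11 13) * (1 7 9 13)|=|(0 3 13 11)(1 7 9)(2 10 4)|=12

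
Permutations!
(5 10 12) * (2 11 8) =(2 11 8)(5 10 12) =[0, 1, 11, 3, 4, 10, 6, 7, 2, 9, 12, 8, 5]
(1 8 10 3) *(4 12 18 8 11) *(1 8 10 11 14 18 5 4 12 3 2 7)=(1 14 18 10 2 7)(3 8 11 12 5 4)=[0, 14, 7, 8, 3, 4, 6, 1, 11, 9, 2, 12, 5, 13, 18, 15, 16, 17, 10]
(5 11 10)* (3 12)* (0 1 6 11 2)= (0 1 6 11 10 5 2)(3 12)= [1, 6, 0, 12, 4, 2, 11, 7, 8, 9, 5, 10, 3]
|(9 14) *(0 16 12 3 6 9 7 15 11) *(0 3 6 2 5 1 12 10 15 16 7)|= 14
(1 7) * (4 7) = (1 4 7) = [0, 4, 2, 3, 7, 5, 6, 1]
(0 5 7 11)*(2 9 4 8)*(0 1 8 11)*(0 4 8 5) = (1 5 7 4 11)(2 9 8) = [0, 5, 9, 3, 11, 7, 6, 4, 2, 8, 10, 1]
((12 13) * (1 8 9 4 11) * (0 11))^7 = (0 11 1 8 9 4)(12 13)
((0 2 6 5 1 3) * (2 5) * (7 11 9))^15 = (11)(0 3 1 5)(2 6)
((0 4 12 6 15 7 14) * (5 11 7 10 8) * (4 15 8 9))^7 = ((0 15 10 9 4 12 6 8 5 11 7 14))^7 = (0 8 10 11 4 14 6 15 5 9 7 12)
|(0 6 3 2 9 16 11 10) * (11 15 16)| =|(0 6 3 2 9 11 10)(15 16)| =14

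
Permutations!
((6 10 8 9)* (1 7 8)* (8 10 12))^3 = ((1 7 10)(6 12 8 9))^3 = (6 9 8 12)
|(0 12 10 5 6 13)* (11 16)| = 6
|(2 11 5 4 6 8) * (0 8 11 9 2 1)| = 12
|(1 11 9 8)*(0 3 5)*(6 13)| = 12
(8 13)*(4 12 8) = (4 12 8 13) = [0, 1, 2, 3, 12, 5, 6, 7, 13, 9, 10, 11, 8, 4]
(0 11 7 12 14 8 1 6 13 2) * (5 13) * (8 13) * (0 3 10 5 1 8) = [11, 6, 3, 10, 4, 0, 1, 12, 8, 9, 5, 7, 14, 2, 13] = (0 11 7 12 14 13 2 3 10 5)(1 6)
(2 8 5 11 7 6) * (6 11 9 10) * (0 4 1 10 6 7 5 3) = (0 4 1 10 7 11 5 9 6 2 8 3) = [4, 10, 8, 0, 1, 9, 2, 11, 3, 6, 7, 5]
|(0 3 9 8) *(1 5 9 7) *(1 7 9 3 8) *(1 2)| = 10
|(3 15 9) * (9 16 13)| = 5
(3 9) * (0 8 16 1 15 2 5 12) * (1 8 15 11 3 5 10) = (0 15 2 10 1 11 3 9 5 12)(8 16) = [15, 11, 10, 9, 4, 12, 6, 7, 16, 5, 1, 3, 0, 13, 14, 2, 8]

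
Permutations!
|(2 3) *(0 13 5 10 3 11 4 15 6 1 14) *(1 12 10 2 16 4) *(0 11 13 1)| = 84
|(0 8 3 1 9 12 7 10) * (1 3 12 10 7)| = |(0 8 12 1 9 10)| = 6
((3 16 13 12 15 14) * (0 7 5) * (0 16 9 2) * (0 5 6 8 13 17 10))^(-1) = ((0 7 6 8 13 12 15 14 3 9 2 5 16 17 10))^(-1) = (0 10 17 16 5 2 9 3 14 15 12 13 8 6 7)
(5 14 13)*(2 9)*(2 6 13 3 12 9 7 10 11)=[0, 1, 7, 12, 4, 14, 13, 10, 8, 6, 11, 2, 9, 5, 3]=(2 7 10 11)(3 12 9 6 13 5 14)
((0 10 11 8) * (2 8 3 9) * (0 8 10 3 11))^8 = (11)(0 2 3 10 9)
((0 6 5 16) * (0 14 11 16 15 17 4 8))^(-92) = (0 8 4 17 15 5 6)(11 16 14) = ((0 6 5 15 17 4 8)(11 16 14))^(-92)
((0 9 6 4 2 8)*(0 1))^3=((0 9 6 4 2 8 1))^3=(0 4 1 6 8 9 2)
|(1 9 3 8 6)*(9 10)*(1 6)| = |(1 10 9 3 8)| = 5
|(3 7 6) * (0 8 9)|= |(0 8 9)(3 7 6)|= 3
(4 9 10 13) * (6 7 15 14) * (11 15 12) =(4 9 10 13)(6 7 12 11 15 14) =[0, 1, 2, 3, 9, 5, 7, 12, 8, 10, 13, 15, 11, 4, 6, 14]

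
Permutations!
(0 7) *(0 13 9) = (0 7 13 9) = [7, 1, 2, 3, 4, 5, 6, 13, 8, 0, 10, 11, 12, 9]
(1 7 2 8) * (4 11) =(1 7 2 8)(4 11) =[0, 7, 8, 3, 11, 5, 6, 2, 1, 9, 10, 4]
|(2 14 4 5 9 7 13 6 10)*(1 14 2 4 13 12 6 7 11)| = |(1 14 13 7 12 6 10 4 5 9 11)| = 11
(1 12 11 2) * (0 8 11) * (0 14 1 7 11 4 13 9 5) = (0 8 4 13 9 5)(1 12 14)(2 7 11) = [8, 12, 7, 3, 13, 0, 6, 11, 4, 5, 10, 2, 14, 9, 1]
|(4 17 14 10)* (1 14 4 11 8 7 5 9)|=8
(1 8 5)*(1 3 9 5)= (1 8)(3 9 5)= [0, 8, 2, 9, 4, 3, 6, 7, 1, 5]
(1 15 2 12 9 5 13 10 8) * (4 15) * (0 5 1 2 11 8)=(0 5 13 10)(1 4 15 11 8 2 12 9)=[5, 4, 12, 3, 15, 13, 6, 7, 2, 1, 0, 8, 9, 10, 14, 11]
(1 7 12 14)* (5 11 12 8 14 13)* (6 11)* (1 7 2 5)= (1 2 5 6 11 12 13)(7 8 14)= [0, 2, 5, 3, 4, 6, 11, 8, 14, 9, 10, 12, 13, 1, 7]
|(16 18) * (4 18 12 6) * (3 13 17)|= |(3 13 17)(4 18 16 12 6)|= 15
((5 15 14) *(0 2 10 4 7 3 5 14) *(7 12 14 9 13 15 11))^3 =(0 4 9)(2 12 13)(3 7 11 5)(10 14 15)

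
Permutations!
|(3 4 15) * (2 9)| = |(2 9)(3 4 15)| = 6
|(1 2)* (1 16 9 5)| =|(1 2 16 9 5)| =5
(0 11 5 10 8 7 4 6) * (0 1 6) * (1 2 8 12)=(0 11 5 10 12 1 6 2 8 7 4)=[11, 6, 8, 3, 0, 10, 2, 4, 7, 9, 12, 5, 1]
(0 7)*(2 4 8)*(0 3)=(0 7 3)(2 4 8)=[7, 1, 4, 0, 8, 5, 6, 3, 2]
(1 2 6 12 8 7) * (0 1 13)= (0 1 2 6 12 8 7 13)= [1, 2, 6, 3, 4, 5, 12, 13, 7, 9, 10, 11, 8, 0]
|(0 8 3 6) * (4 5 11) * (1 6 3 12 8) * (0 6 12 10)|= |(0 1 12 8 10)(4 5 11)|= 15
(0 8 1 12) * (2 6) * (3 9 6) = (0 8 1 12)(2 3 9 6) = [8, 12, 3, 9, 4, 5, 2, 7, 1, 6, 10, 11, 0]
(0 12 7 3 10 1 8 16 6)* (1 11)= (0 12 7 3 10 11 1 8 16 6)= [12, 8, 2, 10, 4, 5, 0, 3, 16, 9, 11, 1, 7, 13, 14, 15, 6]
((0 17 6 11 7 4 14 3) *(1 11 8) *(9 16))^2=(0 6 1 7 14)(3 17 8 11 4)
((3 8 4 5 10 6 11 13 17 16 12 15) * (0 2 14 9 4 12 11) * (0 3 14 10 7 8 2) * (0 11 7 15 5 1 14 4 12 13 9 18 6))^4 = (0 5 14 2 9 4 6)(1 3 11 15 18 10 12)(7 16 17 13 8)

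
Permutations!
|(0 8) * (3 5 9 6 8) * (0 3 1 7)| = |(0 1 7)(3 5 9 6 8)| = 15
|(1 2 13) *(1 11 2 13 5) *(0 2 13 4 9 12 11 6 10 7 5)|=|(0 2)(1 4 9 12 11 13 6 10 7 5)|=10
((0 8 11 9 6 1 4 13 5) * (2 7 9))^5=(0 9 5 7 13 2 4 11 1 8 6)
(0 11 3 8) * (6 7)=(0 11 3 8)(6 7)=[11, 1, 2, 8, 4, 5, 7, 6, 0, 9, 10, 3]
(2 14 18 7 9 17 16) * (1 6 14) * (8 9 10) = (1 6 14 18 7 10 8 9 17 16 2) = [0, 6, 1, 3, 4, 5, 14, 10, 9, 17, 8, 11, 12, 13, 18, 15, 2, 16, 7]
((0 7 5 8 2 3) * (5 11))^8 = ((0 7 11 5 8 2 3))^8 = (0 7 11 5 8 2 3)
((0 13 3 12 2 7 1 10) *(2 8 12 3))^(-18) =(13)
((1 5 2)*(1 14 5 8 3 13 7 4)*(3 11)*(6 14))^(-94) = (1 13 8 7 11 4 3)(2 14)(5 6)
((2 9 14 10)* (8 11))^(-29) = ((2 9 14 10)(8 11))^(-29) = (2 10 14 9)(8 11)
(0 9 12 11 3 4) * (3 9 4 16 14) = [4, 1, 2, 16, 0, 5, 6, 7, 8, 12, 10, 9, 11, 13, 3, 15, 14] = (0 4)(3 16 14)(9 12 11)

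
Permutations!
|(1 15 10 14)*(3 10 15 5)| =|(15)(1 5 3 10 14)| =5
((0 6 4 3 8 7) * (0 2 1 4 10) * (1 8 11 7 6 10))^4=(1 7)(2 4)(3 8)(6 11)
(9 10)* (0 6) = [6, 1, 2, 3, 4, 5, 0, 7, 8, 10, 9] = (0 6)(9 10)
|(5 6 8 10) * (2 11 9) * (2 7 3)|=|(2 11 9 7 3)(5 6 8 10)|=20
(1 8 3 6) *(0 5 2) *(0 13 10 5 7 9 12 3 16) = [7, 8, 13, 6, 4, 2, 1, 9, 16, 12, 5, 11, 3, 10, 14, 15, 0] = (0 7 9 12 3 6 1 8 16)(2 13 10 5)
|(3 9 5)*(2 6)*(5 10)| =4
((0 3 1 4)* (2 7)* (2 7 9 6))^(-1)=(0 4 1 3)(2 6 9)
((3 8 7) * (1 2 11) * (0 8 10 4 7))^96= ((0 8)(1 2 11)(3 10 4 7))^96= (11)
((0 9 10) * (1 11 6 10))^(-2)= ((0 9 1 11 6 10))^(-2)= (0 6 1)(9 10 11)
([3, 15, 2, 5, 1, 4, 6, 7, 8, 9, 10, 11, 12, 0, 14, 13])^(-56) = [0, 1, 2, 3, 4, 5, 6, 7, 8, 9, 10, 11, 12, 13, 14, 15]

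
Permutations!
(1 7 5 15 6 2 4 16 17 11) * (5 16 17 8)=(1 7 16 8 5 15 6 2 4 17 11)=[0, 7, 4, 3, 17, 15, 2, 16, 5, 9, 10, 1, 12, 13, 14, 6, 8, 11]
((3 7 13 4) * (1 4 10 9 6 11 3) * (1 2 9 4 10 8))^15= (1 9 7 10 6 13 4 11 8 2 3)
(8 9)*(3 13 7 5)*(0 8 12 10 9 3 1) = (0 8 3 13 7 5 1)(9 12 10) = [8, 0, 2, 13, 4, 1, 6, 5, 3, 12, 9, 11, 10, 7]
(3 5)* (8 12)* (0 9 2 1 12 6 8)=(0 9 2 1 12)(3 5)(6 8)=[9, 12, 1, 5, 4, 3, 8, 7, 6, 2, 10, 11, 0]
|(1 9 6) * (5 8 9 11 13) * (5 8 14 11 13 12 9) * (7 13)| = |(1 7 13 8 5 14 11 12 9 6)| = 10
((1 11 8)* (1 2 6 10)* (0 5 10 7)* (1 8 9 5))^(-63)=((0 1 11 9 5 10 8 2 6 7))^(-63)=(0 2 5 1 6 10 11 7 8 9)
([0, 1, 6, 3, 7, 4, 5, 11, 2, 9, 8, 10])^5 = (2 11 5 8 7 6 10 4)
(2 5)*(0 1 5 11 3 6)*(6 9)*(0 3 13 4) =(0 1 5 2 11 13 4)(3 9 6) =[1, 5, 11, 9, 0, 2, 3, 7, 8, 6, 10, 13, 12, 4]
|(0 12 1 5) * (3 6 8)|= |(0 12 1 5)(3 6 8)|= 12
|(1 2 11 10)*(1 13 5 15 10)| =|(1 2 11)(5 15 10 13)| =12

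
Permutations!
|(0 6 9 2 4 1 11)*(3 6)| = |(0 3 6 9 2 4 1 11)| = 8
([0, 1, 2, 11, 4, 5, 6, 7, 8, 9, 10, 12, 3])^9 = (12)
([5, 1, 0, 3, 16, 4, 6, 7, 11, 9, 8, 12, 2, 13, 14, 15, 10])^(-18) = (16)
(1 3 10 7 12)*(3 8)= (1 8 3 10 7 12)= [0, 8, 2, 10, 4, 5, 6, 12, 3, 9, 7, 11, 1]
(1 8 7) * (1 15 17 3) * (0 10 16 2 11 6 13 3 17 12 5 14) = (17)(0 10 16 2 11 6 13 3 1 8 7 15 12 5 14) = [10, 8, 11, 1, 4, 14, 13, 15, 7, 9, 16, 6, 5, 3, 0, 12, 2, 17]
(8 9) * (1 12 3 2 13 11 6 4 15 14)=(1 12 3 2 13 11 6 4 15 14)(8 9)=[0, 12, 13, 2, 15, 5, 4, 7, 9, 8, 10, 6, 3, 11, 1, 14]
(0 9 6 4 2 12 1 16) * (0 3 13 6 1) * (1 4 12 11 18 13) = (0 9 4 2 11 18 13 6 12)(1 16 3) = [9, 16, 11, 1, 2, 5, 12, 7, 8, 4, 10, 18, 0, 6, 14, 15, 3, 17, 13]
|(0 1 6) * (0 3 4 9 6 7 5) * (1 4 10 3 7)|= |(0 4 9 6 7 5)(3 10)|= 6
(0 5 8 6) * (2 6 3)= (0 5 8 3 2 6)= [5, 1, 6, 2, 4, 8, 0, 7, 3]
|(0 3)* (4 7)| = |(0 3)(4 7)| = 2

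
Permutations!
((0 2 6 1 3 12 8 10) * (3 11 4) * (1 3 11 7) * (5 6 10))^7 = ((0 2 10)(1 7)(3 12 8 5 6)(4 11))^7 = (0 2 10)(1 7)(3 8 6 12 5)(4 11)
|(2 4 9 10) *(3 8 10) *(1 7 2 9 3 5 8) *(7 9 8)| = 14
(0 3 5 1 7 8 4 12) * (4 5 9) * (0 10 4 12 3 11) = (0 11)(1 7 8 5)(3 9 12 10 4) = [11, 7, 2, 9, 3, 1, 6, 8, 5, 12, 4, 0, 10]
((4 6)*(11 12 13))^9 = (13)(4 6)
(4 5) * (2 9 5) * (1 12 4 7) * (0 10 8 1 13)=(0 10 8 1 12 4 2 9 5 7 13)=[10, 12, 9, 3, 2, 7, 6, 13, 1, 5, 8, 11, 4, 0]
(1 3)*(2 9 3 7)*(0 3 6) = (0 3 1 7 2 9 6) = [3, 7, 9, 1, 4, 5, 0, 2, 8, 6]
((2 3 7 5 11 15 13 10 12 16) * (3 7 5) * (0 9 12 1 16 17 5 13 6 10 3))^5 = (0 11 16 12 6 7 5 1 9 15 2 17 10)(3 13)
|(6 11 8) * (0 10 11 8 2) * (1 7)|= 4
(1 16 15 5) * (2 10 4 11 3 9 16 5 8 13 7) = [0, 5, 10, 9, 11, 1, 6, 2, 13, 16, 4, 3, 12, 7, 14, 8, 15] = (1 5)(2 10 4 11 3 9 16 15 8 13 7)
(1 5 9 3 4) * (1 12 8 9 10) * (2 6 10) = (1 5 2 6 10)(3 4 12 8 9) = [0, 5, 6, 4, 12, 2, 10, 7, 9, 3, 1, 11, 8]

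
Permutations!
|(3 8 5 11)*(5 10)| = |(3 8 10 5 11)| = 5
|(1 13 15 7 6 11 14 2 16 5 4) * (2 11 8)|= |(1 13 15 7 6 8 2 16 5 4)(11 14)|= 10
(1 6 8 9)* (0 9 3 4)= [9, 6, 2, 4, 0, 5, 8, 7, 3, 1]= (0 9 1 6 8 3 4)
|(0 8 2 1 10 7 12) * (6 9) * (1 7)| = 10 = |(0 8 2 7 12)(1 10)(6 9)|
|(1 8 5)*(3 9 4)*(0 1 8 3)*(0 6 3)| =4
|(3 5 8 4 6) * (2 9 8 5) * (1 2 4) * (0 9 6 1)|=|(0 9 8)(1 2 6 3 4)|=15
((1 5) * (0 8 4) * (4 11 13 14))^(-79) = (0 4 14 13 11 8)(1 5)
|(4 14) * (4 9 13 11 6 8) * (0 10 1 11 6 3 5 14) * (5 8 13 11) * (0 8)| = 8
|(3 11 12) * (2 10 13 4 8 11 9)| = 9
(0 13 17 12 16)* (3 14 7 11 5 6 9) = (0 13 17 12 16)(3 14 7 11 5 6 9) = [13, 1, 2, 14, 4, 6, 9, 11, 8, 3, 10, 5, 16, 17, 7, 15, 0, 12]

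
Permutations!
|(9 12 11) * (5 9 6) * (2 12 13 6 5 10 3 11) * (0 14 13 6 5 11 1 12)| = |(0 14 13 5 9 6 10 3 1 12 2)| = 11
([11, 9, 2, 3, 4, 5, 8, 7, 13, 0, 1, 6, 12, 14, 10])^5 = [14, 8, 2, 3, 4, 5, 1, 7, 9, 13, 6, 10, 12, 0, 11]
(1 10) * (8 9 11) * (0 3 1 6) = (0 3 1 10 6)(8 9 11) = [3, 10, 2, 1, 4, 5, 0, 7, 9, 11, 6, 8]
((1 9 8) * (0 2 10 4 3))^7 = ((0 2 10 4 3)(1 9 8))^7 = (0 10 3 2 4)(1 9 8)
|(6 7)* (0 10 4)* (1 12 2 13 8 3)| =6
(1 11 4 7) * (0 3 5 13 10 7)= (0 3 5 13 10 7 1 11 4)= [3, 11, 2, 5, 0, 13, 6, 1, 8, 9, 7, 4, 12, 10]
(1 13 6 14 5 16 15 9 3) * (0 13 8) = (0 13 6 14 5 16 15 9 3 1 8) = [13, 8, 2, 1, 4, 16, 14, 7, 0, 3, 10, 11, 12, 6, 5, 9, 15]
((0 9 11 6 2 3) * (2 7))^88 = (0 7 9 2 11 3 6)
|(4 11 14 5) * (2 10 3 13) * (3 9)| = 20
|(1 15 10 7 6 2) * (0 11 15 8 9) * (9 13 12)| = |(0 11 15 10 7 6 2 1 8 13 12 9)| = 12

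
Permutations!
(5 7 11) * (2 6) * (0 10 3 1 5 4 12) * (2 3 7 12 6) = [10, 5, 2, 1, 6, 12, 3, 11, 8, 9, 7, 4, 0] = (0 10 7 11 4 6 3 1 5 12)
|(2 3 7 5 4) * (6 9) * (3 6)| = 7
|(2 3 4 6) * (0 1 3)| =6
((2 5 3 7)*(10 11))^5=((2 5 3 7)(10 11))^5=(2 5 3 7)(10 11)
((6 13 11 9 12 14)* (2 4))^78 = ((2 4)(6 13 11 9 12 14))^78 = (14)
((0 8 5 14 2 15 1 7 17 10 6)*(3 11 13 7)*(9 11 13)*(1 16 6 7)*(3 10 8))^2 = (0 13 10 17 5 2 16)(1 7 8 14 15 6 3)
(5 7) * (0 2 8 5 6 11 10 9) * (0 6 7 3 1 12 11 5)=(0 2 8)(1 12 11 10 9 6 5 3)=[2, 12, 8, 1, 4, 3, 5, 7, 0, 6, 9, 10, 11]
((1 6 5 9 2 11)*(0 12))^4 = (12)(1 2 5)(6 11 9)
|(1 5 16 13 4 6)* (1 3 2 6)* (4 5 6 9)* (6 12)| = 21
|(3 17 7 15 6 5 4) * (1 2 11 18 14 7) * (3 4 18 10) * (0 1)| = |(0 1 2 11 10 3 17)(5 18 14 7 15 6)| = 42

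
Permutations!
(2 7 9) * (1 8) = [0, 8, 7, 3, 4, 5, 6, 9, 1, 2] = (1 8)(2 7 9)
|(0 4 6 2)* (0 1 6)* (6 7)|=4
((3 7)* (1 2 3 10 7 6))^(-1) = (1 6 3 2)(7 10)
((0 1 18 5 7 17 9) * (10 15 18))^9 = (18)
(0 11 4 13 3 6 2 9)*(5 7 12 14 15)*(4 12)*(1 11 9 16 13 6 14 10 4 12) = (0 9)(1 11)(2 16 13 3 14 15 5 7 12 10 4 6) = [9, 11, 16, 14, 6, 7, 2, 12, 8, 0, 4, 1, 10, 3, 15, 5, 13]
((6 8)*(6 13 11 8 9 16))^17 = (6 16 9)(8 11 13)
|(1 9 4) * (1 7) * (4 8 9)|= 6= |(1 4 7)(8 9)|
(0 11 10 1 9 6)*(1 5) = (0 11 10 5 1 9 6) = [11, 9, 2, 3, 4, 1, 0, 7, 8, 6, 5, 10]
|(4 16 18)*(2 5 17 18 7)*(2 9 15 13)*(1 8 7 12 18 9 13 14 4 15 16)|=14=|(1 8 7 13 2 5 17 9 16 12 18 15 14 4)|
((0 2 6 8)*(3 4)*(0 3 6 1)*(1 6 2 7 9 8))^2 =((0 7 9 8 3 4 2 6 1))^2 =(0 9 3 2 1 7 8 4 6)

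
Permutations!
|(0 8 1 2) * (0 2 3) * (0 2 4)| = |(0 8 1 3 2 4)| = 6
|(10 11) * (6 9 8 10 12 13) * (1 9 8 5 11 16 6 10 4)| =|(1 9 5 11 12 13 10 16 6 8 4)| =11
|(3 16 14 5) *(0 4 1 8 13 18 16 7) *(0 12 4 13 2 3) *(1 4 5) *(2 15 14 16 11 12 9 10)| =60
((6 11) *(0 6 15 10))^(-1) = (0 10 15 11 6)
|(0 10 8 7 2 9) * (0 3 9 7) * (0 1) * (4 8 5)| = |(0 10 5 4 8 1)(2 7)(3 9)| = 6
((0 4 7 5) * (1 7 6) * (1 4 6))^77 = (0 5 7 1 4 6) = ((0 6 4 1 7 5))^77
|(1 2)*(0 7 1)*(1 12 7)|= 6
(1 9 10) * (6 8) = (1 9 10)(6 8) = [0, 9, 2, 3, 4, 5, 8, 7, 6, 10, 1]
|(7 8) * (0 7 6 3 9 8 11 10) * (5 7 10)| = |(0 10)(3 9 8 6)(5 7 11)| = 12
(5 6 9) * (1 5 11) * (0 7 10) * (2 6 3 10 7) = [2, 5, 6, 10, 4, 3, 9, 7, 8, 11, 0, 1] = (0 2 6 9 11 1 5 3 10)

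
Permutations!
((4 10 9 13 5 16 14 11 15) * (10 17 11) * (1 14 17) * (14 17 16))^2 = ((1 17 11 15 4)(5 14 10 9 13))^2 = (1 11 4 17 15)(5 10 13 14 9)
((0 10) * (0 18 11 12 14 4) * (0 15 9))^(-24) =(0 11 4)(9 18 14)(10 12 15)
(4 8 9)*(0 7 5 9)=(0 7 5 9 4 8)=[7, 1, 2, 3, 8, 9, 6, 5, 0, 4]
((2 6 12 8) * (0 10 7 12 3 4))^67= (0 8 4 12 3 7 6 10 2)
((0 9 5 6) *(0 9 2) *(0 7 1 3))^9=(9)(0 3 1 7 2)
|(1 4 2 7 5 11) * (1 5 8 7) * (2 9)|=4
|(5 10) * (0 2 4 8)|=4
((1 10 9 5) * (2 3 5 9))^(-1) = (1 5 3 2 10) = ((1 10 2 3 5))^(-1)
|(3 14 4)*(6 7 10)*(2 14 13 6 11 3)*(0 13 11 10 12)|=|(0 13 6 7 12)(2 14 4)(3 11)|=30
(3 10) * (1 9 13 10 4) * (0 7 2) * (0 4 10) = [7, 9, 4, 10, 1, 5, 6, 2, 8, 13, 3, 11, 12, 0] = (0 7 2 4 1 9 13)(3 10)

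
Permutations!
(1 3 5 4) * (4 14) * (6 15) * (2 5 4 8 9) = (1 3 4)(2 5 14 8 9)(6 15) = [0, 3, 5, 4, 1, 14, 15, 7, 9, 2, 10, 11, 12, 13, 8, 6]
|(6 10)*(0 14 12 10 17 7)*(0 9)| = |(0 14 12 10 6 17 7 9)| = 8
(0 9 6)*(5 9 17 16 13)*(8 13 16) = (0 17 8 13 5 9 6) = [17, 1, 2, 3, 4, 9, 0, 7, 13, 6, 10, 11, 12, 5, 14, 15, 16, 8]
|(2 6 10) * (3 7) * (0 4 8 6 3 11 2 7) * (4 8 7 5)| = 10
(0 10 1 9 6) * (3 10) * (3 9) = (0 9 6)(1 3 10) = [9, 3, 2, 10, 4, 5, 0, 7, 8, 6, 1]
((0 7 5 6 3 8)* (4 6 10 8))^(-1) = (0 8 10 5 7)(3 6 4) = ((0 7 5 10 8)(3 4 6))^(-1)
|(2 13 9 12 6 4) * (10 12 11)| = |(2 13 9 11 10 12 6 4)| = 8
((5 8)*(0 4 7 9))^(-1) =((0 4 7 9)(5 8))^(-1) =(0 9 7 4)(5 8)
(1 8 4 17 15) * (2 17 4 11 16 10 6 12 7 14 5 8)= (1 2 17 15)(5 8 11 16 10 6 12 7 14)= [0, 2, 17, 3, 4, 8, 12, 14, 11, 9, 6, 16, 7, 13, 5, 1, 10, 15]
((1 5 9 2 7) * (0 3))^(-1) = ((0 3)(1 5 9 2 7))^(-1) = (0 3)(1 7 2 9 5)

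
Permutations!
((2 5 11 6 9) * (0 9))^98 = (0 2 11)(5 6 9)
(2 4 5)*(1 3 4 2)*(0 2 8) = [2, 3, 8, 4, 5, 1, 6, 7, 0] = (0 2 8)(1 3 4 5)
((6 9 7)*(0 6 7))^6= ((0 6 9))^6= (9)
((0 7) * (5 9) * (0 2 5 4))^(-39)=(0 5)(2 4)(7 9)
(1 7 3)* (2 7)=(1 2 7 3)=[0, 2, 7, 1, 4, 5, 6, 3]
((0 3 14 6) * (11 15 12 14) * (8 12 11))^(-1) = (0 6 14 12 8 3)(11 15)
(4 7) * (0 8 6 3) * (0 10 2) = (0 8 6 3 10 2)(4 7) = [8, 1, 0, 10, 7, 5, 3, 4, 6, 9, 2]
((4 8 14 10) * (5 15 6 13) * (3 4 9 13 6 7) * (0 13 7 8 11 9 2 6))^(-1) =(0 6 2 10 14 8 15 5 13)(3 7 9 11 4)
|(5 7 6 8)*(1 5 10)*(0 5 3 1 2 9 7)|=|(0 5)(1 3)(2 9 7 6 8 10)|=6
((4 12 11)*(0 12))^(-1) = (0 4 11 12)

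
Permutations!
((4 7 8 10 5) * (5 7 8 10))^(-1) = (4 5 8)(7 10)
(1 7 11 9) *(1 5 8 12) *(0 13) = (0 13)(1 7 11 9 5 8 12) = [13, 7, 2, 3, 4, 8, 6, 11, 12, 5, 10, 9, 1, 0]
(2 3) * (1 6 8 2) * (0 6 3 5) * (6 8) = [8, 3, 5, 1, 4, 0, 6, 7, 2] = (0 8 2 5)(1 3)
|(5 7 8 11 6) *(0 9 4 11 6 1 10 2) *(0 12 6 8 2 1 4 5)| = 14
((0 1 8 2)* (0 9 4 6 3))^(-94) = ((0 1 8 2 9 4 6 3))^(-94) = (0 8 9 6)(1 2 4 3)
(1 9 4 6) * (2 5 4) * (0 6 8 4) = (0 6 1 9 2 5)(4 8) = [6, 9, 5, 3, 8, 0, 1, 7, 4, 2]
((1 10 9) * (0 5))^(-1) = ((0 5)(1 10 9))^(-1) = (0 5)(1 9 10)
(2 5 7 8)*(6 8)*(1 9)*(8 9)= (1 8 2 5 7 6 9)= [0, 8, 5, 3, 4, 7, 9, 6, 2, 1]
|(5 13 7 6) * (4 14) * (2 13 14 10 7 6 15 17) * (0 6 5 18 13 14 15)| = 12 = |(0 6 18 13 5 15 17 2 14 4 10 7)|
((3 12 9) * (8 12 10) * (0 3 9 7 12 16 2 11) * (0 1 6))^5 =((0 3 10 8 16 2 11 1 6)(7 12))^5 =(0 2 3 11 10 1 8 6 16)(7 12)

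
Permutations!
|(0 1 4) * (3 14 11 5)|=12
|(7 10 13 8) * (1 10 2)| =6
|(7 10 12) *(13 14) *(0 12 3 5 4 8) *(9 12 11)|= |(0 11 9 12 7 10 3 5 4 8)(13 14)|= 10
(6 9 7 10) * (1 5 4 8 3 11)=[0, 5, 2, 11, 8, 4, 9, 10, 3, 7, 6, 1]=(1 5 4 8 3 11)(6 9 7 10)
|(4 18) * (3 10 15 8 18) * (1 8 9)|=8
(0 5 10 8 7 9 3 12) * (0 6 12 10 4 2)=(0 5 4 2)(3 10 8 7 9)(6 12)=[5, 1, 0, 10, 2, 4, 12, 9, 7, 3, 8, 11, 6]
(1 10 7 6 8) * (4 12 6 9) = (1 10 7 9 4 12 6 8) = [0, 10, 2, 3, 12, 5, 8, 9, 1, 4, 7, 11, 6]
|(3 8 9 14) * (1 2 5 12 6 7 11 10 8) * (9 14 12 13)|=|(1 2 5 13 9 12 6 7 11 10 8 14 3)|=13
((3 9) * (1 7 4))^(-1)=((1 7 4)(3 9))^(-1)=(1 4 7)(3 9)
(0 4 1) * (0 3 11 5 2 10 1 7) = (0 4 7)(1 3 11 5 2 10) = [4, 3, 10, 11, 7, 2, 6, 0, 8, 9, 1, 5]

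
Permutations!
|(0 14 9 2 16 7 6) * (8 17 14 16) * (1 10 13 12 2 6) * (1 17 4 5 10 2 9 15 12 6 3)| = |(0 16 7 17 14 15 12 9 3 1 2 8 4 5 10 13 6)| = 17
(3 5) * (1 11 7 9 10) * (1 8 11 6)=(1 6)(3 5)(7 9 10 8 11)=[0, 6, 2, 5, 4, 3, 1, 9, 11, 10, 8, 7]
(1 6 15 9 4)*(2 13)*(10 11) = (1 6 15 9 4)(2 13)(10 11) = [0, 6, 13, 3, 1, 5, 15, 7, 8, 4, 11, 10, 12, 2, 14, 9]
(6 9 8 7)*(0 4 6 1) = [4, 0, 2, 3, 6, 5, 9, 1, 7, 8] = (0 4 6 9 8 7 1)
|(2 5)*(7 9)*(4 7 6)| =|(2 5)(4 7 9 6)| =4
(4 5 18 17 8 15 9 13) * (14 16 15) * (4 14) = [0, 1, 2, 3, 5, 18, 6, 7, 4, 13, 10, 11, 12, 14, 16, 9, 15, 8, 17] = (4 5 18 17 8)(9 13 14 16 15)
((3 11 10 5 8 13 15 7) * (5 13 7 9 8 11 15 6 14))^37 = (3 9 7 15 8)(5 11 10 13 6 14)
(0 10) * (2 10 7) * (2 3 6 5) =(0 7 3 6 5 2 10) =[7, 1, 10, 6, 4, 2, 5, 3, 8, 9, 0]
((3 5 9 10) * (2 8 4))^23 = ((2 8 4)(3 5 9 10))^23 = (2 4 8)(3 10 9 5)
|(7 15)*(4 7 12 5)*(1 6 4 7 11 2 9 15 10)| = 11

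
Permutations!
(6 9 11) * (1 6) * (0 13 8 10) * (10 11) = (0 13 8 11 1 6 9 10) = [13, 6, 2, 3, 4, 5, 9, 7, 11, 10, 0, 1, 12, 8]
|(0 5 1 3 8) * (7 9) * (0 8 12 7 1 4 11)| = 20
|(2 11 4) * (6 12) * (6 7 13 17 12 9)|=|(2 11 4)(6 9)(7 13 17 12)|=12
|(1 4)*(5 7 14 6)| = 4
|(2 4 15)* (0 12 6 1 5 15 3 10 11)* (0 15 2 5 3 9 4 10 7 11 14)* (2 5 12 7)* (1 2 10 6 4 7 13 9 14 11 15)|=|(0 13 9 7 15 12 4 14)(1 3 10 11)(2 6)|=8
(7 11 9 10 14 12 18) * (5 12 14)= (5 12 18 7 11 9 10)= [0, 1, 2, 3, 4, 12, 6, 11, 8, 10, 5, 9, 18, 13, 14, 15, 16, 17, 7]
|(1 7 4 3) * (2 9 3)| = |(1 7 4 2 9 3)| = 6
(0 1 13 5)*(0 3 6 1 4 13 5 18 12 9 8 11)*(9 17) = (0 4 13 18 12 17 9 8 11)(1 5 3 6) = [4, 5, 2, 6, 13, 3, 1, 7, 11, 8, 10, 0, 17, 18, 14, 15, 16, 9, 12]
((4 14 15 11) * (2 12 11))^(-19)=((2 12 11 4 14 15))^(-19)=(2 15 14 4 11 12)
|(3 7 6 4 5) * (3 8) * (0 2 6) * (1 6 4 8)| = |(0 2 4 5 1 6 8 3 7)| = 9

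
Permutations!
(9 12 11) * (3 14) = [0, 1, 2, 14, 4, 5, 6, 7, 8, 12, 10, 9, 11, 13, 3] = (3 14)(9 12 11)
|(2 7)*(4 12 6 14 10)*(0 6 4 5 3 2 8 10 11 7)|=|(0 6 14 11 7 8 10 5 3 2)(4 12)|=10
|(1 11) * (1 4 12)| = |(1 11 4 12)| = 4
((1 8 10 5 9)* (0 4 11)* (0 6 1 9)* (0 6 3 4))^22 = (1 10 6 8 5)(3 4 11)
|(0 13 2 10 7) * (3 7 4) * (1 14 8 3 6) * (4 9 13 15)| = |(0 15 4 6 1 14 8 3 7)(2 10 9 13)| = 36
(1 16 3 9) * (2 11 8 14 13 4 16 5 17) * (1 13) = (1 5 17 2 11 8 14)(3 9 13 4 16) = [0, 5, 11, 9, 16, 17, 6, 7, 14, 13, 10, 8, 12, 4, 1, 15, 3, 2]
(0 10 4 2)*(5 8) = [10, 1, 0, 3, 2, 8, 6, 7, 5, 9, 4] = (0 10 4 2)(5 8)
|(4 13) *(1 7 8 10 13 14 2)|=|(1 7 8 10 13 4 14 2)|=8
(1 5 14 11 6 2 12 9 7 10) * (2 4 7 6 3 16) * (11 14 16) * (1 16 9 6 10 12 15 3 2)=(1 5 9 10 16)(2 15 3 11)(4 7 12 6)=[0, 5, 15, 11, 7, 9, 4, 12, 8, 10, 16, 2, 6, 13, 14, 3, 1]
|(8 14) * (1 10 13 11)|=|(1 10 13 11)(8 14)|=4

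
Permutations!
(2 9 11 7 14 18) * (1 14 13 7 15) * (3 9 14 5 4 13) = (1 5 4 13 7 3 9 11 15)(2 14 18) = [0, 5, 14, 9, 13, 4, 6, 3, 8, 11, 10, 15, 12, 7, 18, 1, 16, 17, 2]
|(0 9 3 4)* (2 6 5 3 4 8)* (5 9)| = 8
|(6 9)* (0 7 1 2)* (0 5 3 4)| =14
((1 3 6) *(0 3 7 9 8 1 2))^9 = (0 3 6 2)(1 7 9 8)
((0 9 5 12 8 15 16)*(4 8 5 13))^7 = (16)(5 12)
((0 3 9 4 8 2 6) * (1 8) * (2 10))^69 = ((0 3 9 4 1 8 10 2 6))^69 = (0 10 4)(1 3 2)(6 8 9)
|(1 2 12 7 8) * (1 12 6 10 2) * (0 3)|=6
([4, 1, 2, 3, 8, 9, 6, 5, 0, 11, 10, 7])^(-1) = [8, 1, 2, 3, 0, 7, 6, 11, 4, 5, 10, 9]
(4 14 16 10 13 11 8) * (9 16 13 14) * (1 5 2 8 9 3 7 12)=[0, 5, 8, 7, 3, 2, 6, 12, 4, 16, 14, 9, 1, 11, 13, 15, 10]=(1 5 2 8 4 3 7 12)(9 16 10 14 13 11)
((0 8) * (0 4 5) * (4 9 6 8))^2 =((0 4 5)(6 8 9))^2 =(0 5 4)(6 9 8)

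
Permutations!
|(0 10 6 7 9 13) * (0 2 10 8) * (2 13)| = 10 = |(13)(0 8)(2 10 6 7 9)|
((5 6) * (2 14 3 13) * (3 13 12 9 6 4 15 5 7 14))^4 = ((2 3 12 9 6 7 14 13)(4 15 5))^4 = (2 6)(3 7)(4 15 5)(9 13)(12 14)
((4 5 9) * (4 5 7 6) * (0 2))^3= ((0 2)(4 7 6)(5 9))^3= (0 2)(5 9)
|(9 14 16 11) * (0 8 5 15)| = 4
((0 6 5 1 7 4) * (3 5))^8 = ((0 6 3 5 1 7 4))^8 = (0 6 3 5 1 7 4)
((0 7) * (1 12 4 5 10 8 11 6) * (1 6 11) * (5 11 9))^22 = (1 10 9 4)(5 11 12 8)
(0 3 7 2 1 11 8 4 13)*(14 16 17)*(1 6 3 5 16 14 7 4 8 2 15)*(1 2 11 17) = (0 5 16 1 17 7 15 2 6 3 4 13) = [5, 17, 6, 4, 13, 16, 3, 15, 8, 9, 10, 11, 12, 0, 14, 2, 1, 7]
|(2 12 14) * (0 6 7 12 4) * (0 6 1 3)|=6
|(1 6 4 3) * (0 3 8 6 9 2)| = 15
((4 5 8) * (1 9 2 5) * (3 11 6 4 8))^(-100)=(1 3)(2 6)(4 5)(9 11)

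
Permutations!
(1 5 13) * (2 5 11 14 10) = (1 11 14 10 2 5 13) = [0, 11, 5, 3, 4, 13, 6, 7, 8, 9, 2, 14, 12, 1, 10]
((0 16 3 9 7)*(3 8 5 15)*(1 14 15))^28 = ((0 16 8 5 1 14 15 3 9 7))^28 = (0 9 15 1 8)(3 14 5 16 7)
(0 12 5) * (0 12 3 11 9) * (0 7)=(0 3 11 9 7)(5 12)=[3, 1, 2, 11, 4, 12, 6, 0, 8, 7, 10, 9, 5]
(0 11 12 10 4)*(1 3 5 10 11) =(0 1 3 5 10 4)(11 12) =[1, 3, 2, 5, 0, 10, 6, 7, 8, 9, 4, 12, 11]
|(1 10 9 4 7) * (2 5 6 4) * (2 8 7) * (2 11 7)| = |(1 10 9 8 2 5 6 4 11 7)| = 10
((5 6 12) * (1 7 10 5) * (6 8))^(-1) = (1 12 6 8 5 10 7)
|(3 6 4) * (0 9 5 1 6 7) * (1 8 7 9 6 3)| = |(0 6 4 1 3 9 5 8 7)| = 9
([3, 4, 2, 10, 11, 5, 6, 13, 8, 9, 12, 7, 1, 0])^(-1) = (0 13 7 11 4 1 12 10 3)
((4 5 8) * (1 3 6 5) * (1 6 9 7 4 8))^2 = ((1 3 9 7 4 6 5))^2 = (1 9 4 5 3 7 6)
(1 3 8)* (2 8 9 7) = (1 3 9 7 2 8) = [0, 3, 8, 9, 4, 5, 6, 2, 1, 7]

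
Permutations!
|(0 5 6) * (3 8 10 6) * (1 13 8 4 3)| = 14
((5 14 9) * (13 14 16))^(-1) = (5 9 14 13 16)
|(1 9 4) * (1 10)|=|(1 9 4 10)|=4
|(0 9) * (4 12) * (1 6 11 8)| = |(0 9)(1 6 11 8)(4 12)| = 4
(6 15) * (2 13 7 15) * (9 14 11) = (2 13 7 15 6)(9 14 11) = [0, 1, 13, 3, 4, 5, 2, 15, 8, 14, 10, 9, 12, 7, 11, 6]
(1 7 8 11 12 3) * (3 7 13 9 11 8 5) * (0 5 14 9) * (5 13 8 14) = (0 13)(1 8 14 9 11 12 7 5 3) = [13, 8, 2, 1, 4, 3, 6, 5, 14, 11, 10, 12, 7, 0, 9]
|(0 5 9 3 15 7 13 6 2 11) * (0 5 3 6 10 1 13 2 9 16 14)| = 18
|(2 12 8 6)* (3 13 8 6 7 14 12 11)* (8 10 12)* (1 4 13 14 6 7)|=|(1 4 13 10 12 7 6 2 11 3 14 8)|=12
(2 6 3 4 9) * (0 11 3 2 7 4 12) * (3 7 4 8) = (0 11 7 8 3 12)(2 6)(4 9) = [11, 1, 6, 12, 9, 5, 2, 8, 3, 4, 10, 7, 0]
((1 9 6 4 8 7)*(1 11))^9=(1 6 8 11 9 4 7)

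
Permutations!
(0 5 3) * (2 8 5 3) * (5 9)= [3, 1, 8, 0, 4, 2, 6, 7, 9, 5]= (0 3)(2 8 9 5)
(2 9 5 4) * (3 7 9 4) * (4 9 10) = (2 9 5 3 7 10 4) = [0, 1, 9, 7, 2, 3, 6, 10, 8, 5, 4]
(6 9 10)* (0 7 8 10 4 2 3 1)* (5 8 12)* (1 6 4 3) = (0 7 12 5 8 10 4 2 1)(3 6 9) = [7, 0, 1, 6, 2, 8, 9, 12, 10, 3, 4, 11, 5]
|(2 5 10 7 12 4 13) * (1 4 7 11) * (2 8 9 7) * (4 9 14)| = |(1 9 7 12 2 5 10 11)(4 13 8 14)| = 8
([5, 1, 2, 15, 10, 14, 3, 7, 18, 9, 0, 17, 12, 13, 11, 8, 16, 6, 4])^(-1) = (0 10 4 18 8 15 3 6 17 11 14 5)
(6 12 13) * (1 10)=[0, 10, 2, 3, 4, 5, 12, 7, 8, 9, 1, 11, 13, 6]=(1 10)(6 12 13)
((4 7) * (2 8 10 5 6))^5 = (10)(4 7)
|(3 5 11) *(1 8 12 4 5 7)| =8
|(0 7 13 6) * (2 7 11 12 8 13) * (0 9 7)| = 9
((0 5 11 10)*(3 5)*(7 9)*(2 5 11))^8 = (11)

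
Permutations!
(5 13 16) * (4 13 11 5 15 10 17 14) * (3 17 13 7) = (3 17 14 4 7)(5 11)(10 13 16 15) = [0, 1, 2, 17, 7, 11, 6, 3, 8, 9, 13, 5, 12, 16, 4, 10, 15, 14]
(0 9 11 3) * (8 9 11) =(0 11 3)(8 9) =[11, 1, 2, 0, 4, 5, 6, 7, 9, 8, 10, 3]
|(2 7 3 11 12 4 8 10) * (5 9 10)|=|(2 7 3 11 12 4 8 5 9 10)|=10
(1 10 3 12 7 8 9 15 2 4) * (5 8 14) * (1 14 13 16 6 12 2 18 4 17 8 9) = (1 10 3 2 17 8)(4 14 5 9 15 18)(6 12 7 13 16) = [0, 10, 17, 2, 14, 9, 12, 13, 1, 15, 3, 11, 7, 16, 5, 18, 6, 8, 4]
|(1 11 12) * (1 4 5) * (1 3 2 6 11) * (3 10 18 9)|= |(2 6 11 12 4 5 10 18 9 3)|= 10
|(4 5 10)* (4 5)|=2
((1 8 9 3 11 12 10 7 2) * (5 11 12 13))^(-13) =(1 3 7 8 12 2 9 10)(5 13 11)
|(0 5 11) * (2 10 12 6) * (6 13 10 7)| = 3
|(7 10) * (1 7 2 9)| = 5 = |(1 7 10 2 9)|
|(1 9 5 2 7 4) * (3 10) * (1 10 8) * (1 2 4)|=9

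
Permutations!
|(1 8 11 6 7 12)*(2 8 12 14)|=6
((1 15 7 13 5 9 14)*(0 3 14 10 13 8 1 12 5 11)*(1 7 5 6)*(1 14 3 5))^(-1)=(0 11 13 10 9 5)(1 15)(6 12 14)(7 8)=((0 5 9 10 13 11)(1 15)(6 14 12)(7 8))^(-1)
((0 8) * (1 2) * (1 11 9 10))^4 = ((0 8)(1 2 11 9 10))^4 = (1 10 9 11 2)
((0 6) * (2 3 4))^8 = (6)(2 4 3)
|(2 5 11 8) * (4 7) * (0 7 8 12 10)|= |(0 7 4 8 2 5 11 12 10)|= 9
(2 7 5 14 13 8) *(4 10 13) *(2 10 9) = [0, 1, 7, 3, 9, 14, 6, 5, 10, 2, 13, 11, 12, 8, 4] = (2 7 5 14 4 9)(8 10 13)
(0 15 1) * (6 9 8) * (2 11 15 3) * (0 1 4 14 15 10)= (0 3 2 11 10)(4 14 15)(6 9 8)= [3, 1, 11, 2, 14, 5, 9, 7, 6, 8, 0, 10, 12, 13, 15, 4]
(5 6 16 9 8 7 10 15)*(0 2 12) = (0 2 12)(5 6 16 9 8 7 10 15) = [2, 1, 12, 3, 4, 6, 16, 10, 7, 8, 15, 11, 0, 13, 14, 5, 9]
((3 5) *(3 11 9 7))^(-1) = (3 7 9 11 5)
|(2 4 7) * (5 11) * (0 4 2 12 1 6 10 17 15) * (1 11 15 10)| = 14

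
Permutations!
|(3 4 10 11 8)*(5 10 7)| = |(3 4 7 5 10 11 8)| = 7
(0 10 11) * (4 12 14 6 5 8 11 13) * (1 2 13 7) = (0 10 7 1 2 13 4 12 14 6 5 8 11) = [10, 2, 13, 3, 12, 8, 5, 1, 11, 9, 7, 0, 14, 4, 6]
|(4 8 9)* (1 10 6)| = |(1 10 6)(4 8 9)| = 3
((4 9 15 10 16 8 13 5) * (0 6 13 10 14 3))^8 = ((0 6 13 5 4 9 15 14 3)(8 10 16))^8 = (0 3 14 15 9 4 5 13 6)(8 16 10)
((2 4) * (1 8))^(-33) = ((1 8)(2 4))^(-33) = (1 8)(2 4)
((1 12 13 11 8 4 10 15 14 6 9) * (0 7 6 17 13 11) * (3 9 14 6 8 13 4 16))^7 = (0 12 3 7 11 9 8 13 1 16)(4 10 15 6 14 17)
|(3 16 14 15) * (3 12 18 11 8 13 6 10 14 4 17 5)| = |(3 16 4 17 5)(6 10 14 15 12 18 11 8 13)| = 45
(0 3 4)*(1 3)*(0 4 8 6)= (0 1 3 8 6)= [1, 3, 2, 8, 4, 5, 0, 7, 6]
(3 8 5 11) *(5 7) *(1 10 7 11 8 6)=[0, 10, 2, 6, 4, 8, 1, 5, 11, 9, 7, 3]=(1 10 7 5 8 11 3 6)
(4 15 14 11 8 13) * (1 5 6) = (1 5 6)(4 15 14 11 8 13) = [0, 5, 2, 3, 15, 6, 1, 7, 13, 9, 10, 8, 12, 4, 11, 14]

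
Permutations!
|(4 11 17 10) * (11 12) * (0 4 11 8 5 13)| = 6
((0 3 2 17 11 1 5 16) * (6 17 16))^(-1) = (0 16 2 3)(1 11 17 6 5)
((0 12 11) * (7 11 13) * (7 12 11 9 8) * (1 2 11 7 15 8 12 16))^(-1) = (0 11 2 1 16 13 12 9 7)(8 15)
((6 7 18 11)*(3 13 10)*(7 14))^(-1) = ((3 13 10)(6 14 7 18 11))^(-1) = (3 10 13)(6 11 18 7 14)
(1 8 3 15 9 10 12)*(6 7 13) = (1 8 3 15 9 10 12)(6 7 13) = [0, 8, 2, 15, 4, 5, 7, 13, 3, 10, 12, 11, 1, 6, 14, 9]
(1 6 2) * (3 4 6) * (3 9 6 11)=[0, 9, 1, 4, 11, 5, 2, 7, 8, 6, 10, 3]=(1 9 6 2)(3 4 11)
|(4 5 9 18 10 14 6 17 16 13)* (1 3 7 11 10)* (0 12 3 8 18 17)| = 24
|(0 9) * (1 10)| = |(0 9)(1 10)| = 2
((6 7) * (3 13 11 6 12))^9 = ((3 13 11 6 7 12))^9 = (3 6)(7 13)(11 12)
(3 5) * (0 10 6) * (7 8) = [10, 1, 2, 5, 4, 3, 0, 8, 7, 9, 6] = (0 10 6)(3 5)(7 8)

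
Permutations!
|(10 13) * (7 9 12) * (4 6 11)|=6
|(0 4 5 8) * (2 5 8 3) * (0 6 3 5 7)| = |(0 4 8 6 3 2 7)| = 7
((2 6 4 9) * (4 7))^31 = (2 6 7 4 9) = ((2 6 7 4 9))^31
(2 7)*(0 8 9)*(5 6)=(0 8 9)(2 7)(5 6)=[8, 1, 7, 3, 4, 6, 5, 2, 9, 0]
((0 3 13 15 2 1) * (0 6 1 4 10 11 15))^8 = (0 13 3)(2 11 4 15 10) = ((0 3 13)(1 6)(2 4 10 11 15))^8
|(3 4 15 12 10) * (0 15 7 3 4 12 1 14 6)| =5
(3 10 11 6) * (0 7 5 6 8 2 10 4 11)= [7, 1, 10, 4, 11, 6, 3, 5, 2, 9, 0, 8]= (0 7 5 6 3 4 11 8 2 10)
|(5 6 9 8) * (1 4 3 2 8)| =|(1 4 3 2 8 5 6 9)| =8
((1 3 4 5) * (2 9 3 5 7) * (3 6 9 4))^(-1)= (1 5)(2 7 4)(6 9)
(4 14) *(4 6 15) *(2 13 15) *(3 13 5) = [0, 1, 5, 13, 14, 3, 2, 7, 8, 9, 10, 11, 12, 15, 6, 4] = (2 5 3 13 15 4 14 6)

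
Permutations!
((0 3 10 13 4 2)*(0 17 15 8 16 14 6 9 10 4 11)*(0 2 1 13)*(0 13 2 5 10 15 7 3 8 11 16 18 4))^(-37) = ((0 8 18 4 1 2 17 7 3)(5 10 13 16 14 6 9 15 11))^(-37) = (0 3 7 17 2 1 4 18 8)(5 11 15 9 6 14 16 13 10)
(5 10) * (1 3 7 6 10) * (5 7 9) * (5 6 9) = (1 3 5)(6 10 7 9) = [0, 3, 2, 5, 4, 1, 10, 9, 8, 6, 7]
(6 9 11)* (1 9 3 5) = (1 9 11 6 3 5) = [0, 9, 2, 5, 4, 1, 3, 7, 8, 11, 10, 6]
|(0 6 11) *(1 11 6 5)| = |(0 5 1 11)| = 4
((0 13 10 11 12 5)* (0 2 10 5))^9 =((0 13 5 2 10 11 12))^9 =(0 5 10 12 13 2 11)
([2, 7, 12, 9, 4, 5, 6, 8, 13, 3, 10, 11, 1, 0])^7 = [0, 1, 2, 9, 4, 5, 6, 7, 8, 3, 10, 11, 12, 13]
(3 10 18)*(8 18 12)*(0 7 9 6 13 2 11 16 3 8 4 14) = (0 7 9 6 13 2 11 16 3 10 12 4 14)(8 18) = [7, 1, 11, 10, 14, 5, 13, 9, 18, 6, 12, 16, 4, 2, 0, 15, 3, 17, 8]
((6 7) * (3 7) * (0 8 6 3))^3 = (8)(3 7)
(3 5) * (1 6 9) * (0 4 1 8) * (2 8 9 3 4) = (9)(0 2 8)(1 6 3 5 4) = [2, 6, 8, 5, 1, 4, 3, 7, 0, 9]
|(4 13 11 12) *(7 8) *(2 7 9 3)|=|(2 7 8 9 3)(4 13 11 12)|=20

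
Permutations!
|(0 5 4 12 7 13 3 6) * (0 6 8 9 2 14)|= 11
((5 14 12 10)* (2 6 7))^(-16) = (14)(2 7 6)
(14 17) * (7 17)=(7 17 14)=[0, 1, 2, 3, 4, 5, 6, 17, 8, 9, 10, 11, 12, 13, 7, 15, 16, 14]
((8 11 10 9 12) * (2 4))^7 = ((2 4)(8 11 10 9 12))^7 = (2 4)(8 10 12 11 9)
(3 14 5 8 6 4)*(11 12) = [0, 1, 2, 14, 3, 8, 4, 7, 6, 9, 10, 12, 11, 13, 5] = (3 14 5 8 6 4)(11 12)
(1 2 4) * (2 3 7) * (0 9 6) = (0 9 6)(1 3 7 2 4) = [9, 3, 4, 7, 1, 5, 0, 2, 8, 6]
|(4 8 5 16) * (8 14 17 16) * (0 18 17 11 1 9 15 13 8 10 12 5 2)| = |(0 18 17 16 4 14 11 1 9 15 13 8 2)(5 10 12)| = 39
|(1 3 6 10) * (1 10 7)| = 4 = |(10)(1 3 6 7)|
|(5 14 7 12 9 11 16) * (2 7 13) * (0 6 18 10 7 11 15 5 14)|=45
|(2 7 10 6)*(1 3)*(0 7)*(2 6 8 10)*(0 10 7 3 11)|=4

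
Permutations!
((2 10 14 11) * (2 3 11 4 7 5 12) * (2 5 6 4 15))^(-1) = (2 15 14 10)(3 11)(4 6 7)(5 12)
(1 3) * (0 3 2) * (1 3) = (3)(0 1 2) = [1, 2, 0, 3]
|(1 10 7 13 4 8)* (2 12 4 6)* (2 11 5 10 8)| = |(1 8)(2 12 4)(5 10 7 13 6 11)| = 6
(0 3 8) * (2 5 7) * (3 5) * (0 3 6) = (0 5 7 2 6)(3 8) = [5, 1, 6, 8, 4, 7, 0, 2, 3]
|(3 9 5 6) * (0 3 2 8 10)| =|(0 3 9 5 6 2 8 10)| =8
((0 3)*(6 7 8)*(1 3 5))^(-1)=((0 5 1 3)(6 7 8))^(-1)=(0 3 1 5)(6 8 7)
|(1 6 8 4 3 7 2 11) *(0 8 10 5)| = 11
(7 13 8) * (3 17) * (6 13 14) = (3 17)(6 13 8 7 14) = [0, 1, 2, 17, 4, 5, 13, 14, 7, 9, 10, 11, 12, 8, 6, 15, 16, 3]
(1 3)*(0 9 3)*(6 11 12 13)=(0 9 3 1)(6 11 12 13)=[9, 0, 2, 1, 4, 5, 11, 7, 8, 3, 10, 12, 13, 6]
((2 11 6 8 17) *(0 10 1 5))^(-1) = ((0 10 1 5)(2 11 6 8 17))^(-1) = (0 5 1 10)(2 17 8 6 11)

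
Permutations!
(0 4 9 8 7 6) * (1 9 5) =(0 4 5 1 9 8 7 6) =[4, 9, 2, 3, 5, 1, 0, 6, 7, 8]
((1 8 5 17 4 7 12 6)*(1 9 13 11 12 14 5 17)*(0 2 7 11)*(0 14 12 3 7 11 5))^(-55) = (17)(0 12)(2 6)(3 13)(7 14)(9 11)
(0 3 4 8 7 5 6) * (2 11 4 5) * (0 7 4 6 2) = [3, 1, 11, 5, 8, 2, 7, 0, 4, 9, 10, 6] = (0 3 5 2 11 6 7)(4 8)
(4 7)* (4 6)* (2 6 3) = (2 6 4 7 3) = [0, 1, 6, 2, 7, 5, 4, 3]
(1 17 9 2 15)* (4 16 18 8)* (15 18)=(1 17 9 2 18 8 4 16 15)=[0, 17, 18, 3, 16, 5, 6, 7, 4, 2, 10, 11, 12, 13, 14, 1, 15, 9, 8]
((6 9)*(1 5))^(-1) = (1 5)(6 9)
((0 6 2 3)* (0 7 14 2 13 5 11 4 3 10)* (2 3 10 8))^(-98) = (3 7 14)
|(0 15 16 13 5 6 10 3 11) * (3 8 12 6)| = |(0 15 16 13 5 3 11)(6 10 8 12)| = 28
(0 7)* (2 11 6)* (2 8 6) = (0 7)(2 11)(6 8) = [7, 1, 11, 3, 4, 5, 8, 0, 6, 9, 10, 2]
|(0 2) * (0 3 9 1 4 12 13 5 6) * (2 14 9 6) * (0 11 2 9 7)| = 12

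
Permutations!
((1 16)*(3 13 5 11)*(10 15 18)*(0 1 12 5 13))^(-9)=((0 1 16 12 5 11 3)(10 15 18))^(-9)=(18)(0 11 12 1 3 5 16)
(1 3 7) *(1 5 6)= (1 3 7 5 6)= [0, 3, 2, 7, 4, 6, 1, 5]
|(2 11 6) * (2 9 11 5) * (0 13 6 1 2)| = |(0 13 6 9 11 1 2 5)| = 8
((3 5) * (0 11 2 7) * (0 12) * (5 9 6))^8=((0 11 2 7 12)(3 9 6 5))^8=(0 7 11 12 2)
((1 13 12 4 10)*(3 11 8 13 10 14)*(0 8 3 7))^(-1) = (0 7 14 4 12 13 8)(1 10)(3 11)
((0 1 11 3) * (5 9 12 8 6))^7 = ((0 1 11 3)(5 9 12 8 6))^7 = (0 3 11 1)(5 12 6 9 8)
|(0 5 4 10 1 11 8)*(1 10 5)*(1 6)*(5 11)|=7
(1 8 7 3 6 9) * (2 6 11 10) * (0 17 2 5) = (0 17 2 6 9 1 8 7 3 11 10 5) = [17, 8, 6, 11, 4, 0, 9, 3, 7, 1, 5, 10, 12, 13, 14, 15, 16, 2]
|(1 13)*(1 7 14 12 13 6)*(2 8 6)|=4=|(1 2 8 6)(7 14 12 13)|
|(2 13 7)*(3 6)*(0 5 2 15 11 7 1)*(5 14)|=|(0 14 5 2 13 1)(3 6)(7 15 11)|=6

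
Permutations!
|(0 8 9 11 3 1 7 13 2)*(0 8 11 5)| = |(0 11 3 1 7 13 2 8 9 5)| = 10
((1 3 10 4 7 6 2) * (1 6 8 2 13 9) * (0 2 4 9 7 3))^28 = ((0 2 6 13 7 8 4 3 10 9 1))^28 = (0 4 2 3 6 10 13 9 7 1 8)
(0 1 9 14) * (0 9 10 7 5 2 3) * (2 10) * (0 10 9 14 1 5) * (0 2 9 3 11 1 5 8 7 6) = (14)(0 8 7 2 11 1 9 5 3 10 6) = [8, 9, 11, 10, 4, 3, 0, 2, 7, 5, 6, 1, 12, 13, 14]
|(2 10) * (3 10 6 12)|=5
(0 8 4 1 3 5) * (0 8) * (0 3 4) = [3, 4, 2, 5, 1, 8, 6, 7, 0] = (0 3 5 8)(1 4)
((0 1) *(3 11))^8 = (11)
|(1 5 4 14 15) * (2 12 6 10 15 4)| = |(1 5 2 12 6 10 15)(4 14)| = 14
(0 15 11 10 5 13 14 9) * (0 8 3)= (0 15 11 10 5 13 14 9 8 3)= [15, 1, 2, 0, 4, 13, 6, 7, 3, 8, 5, 10, 12, 14, 9, 11]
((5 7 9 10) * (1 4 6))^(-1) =((1 4 6)(5 7 9 10))^(-1) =(1 6 4)(5 10 9 7)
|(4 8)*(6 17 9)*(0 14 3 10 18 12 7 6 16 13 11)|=26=|(0 14 3 10 18 12 7 6 17 9 16 13 11)(4 8)|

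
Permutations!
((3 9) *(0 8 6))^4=(9)(0 8 6)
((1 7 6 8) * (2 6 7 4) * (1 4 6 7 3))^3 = (1 4 3 8 7 6 2)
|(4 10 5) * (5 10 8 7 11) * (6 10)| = 10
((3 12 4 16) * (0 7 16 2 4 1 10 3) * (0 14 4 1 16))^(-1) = (0 7)(1 2 4 14 16 12 3 10)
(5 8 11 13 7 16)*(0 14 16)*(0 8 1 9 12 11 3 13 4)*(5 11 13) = [14, 9, 2, 5, 0, 1, 6, 8, 3, 12, 10, 4, 13, 7, 16, 15, 11] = (0 14 16 11 4)(1 9 12 13 7 8 3 5)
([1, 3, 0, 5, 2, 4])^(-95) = (0 1 3 5 4 2)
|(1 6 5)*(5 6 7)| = |(1 7 5)| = 3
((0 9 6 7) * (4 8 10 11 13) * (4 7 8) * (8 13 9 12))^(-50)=((0 12 8 10 11 9 6 13 7))^(-50)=(0 11 7 10 13 8 6 12 9)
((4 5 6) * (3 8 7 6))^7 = (3 8 7 6 4 5)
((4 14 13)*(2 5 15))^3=(15)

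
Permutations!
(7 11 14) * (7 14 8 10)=(14)(7 11 8 10)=[0, 1, 2, 3, 4, 5, 6, 11, 10, 9, 7, 8, 12, 13, 14]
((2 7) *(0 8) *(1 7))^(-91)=((0 8)(1 7 2))^(-91)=(0 8)(1 2 7)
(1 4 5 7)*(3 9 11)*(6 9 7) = (1 4 5 6 9 11 3 7) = [0, 4, 2, 7, 5, 6, 9, 1, 8, 11, 10, 3]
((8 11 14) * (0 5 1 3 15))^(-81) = ((0 5 1 3 15)(8 11 14))^(-81) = (0 15 3 1 5)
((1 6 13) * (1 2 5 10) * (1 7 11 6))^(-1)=(2 13 6 11 7 10 5)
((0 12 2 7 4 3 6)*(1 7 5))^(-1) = (0 6 3 4 7 1 5 2 12)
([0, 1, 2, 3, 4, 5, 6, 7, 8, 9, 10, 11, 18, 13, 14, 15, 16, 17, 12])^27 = [0, 1, 2, 3, 4, 5, 6, 7, 8, 9, 10, 11, 18, 13, 14, 15, 16, 17, 12]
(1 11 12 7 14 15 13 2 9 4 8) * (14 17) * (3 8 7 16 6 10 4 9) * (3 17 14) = (1 11 12 16 6 10 4 7 14 15 13 2 17 3 8) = [0, 11, 17, 8, 7, 5, 10, 14, 1, 9, 4, 12, 16, 2, 15, 13, 6, 3]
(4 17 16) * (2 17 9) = (2 17 16 4 9) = [0, 1, 17, 3, 9, 5, 6, 7, 8, 2, 10, 11, 12, 13, 14, 15, 4, 16]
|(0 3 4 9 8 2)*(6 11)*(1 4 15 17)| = 18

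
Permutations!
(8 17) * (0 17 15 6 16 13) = (0 17 8 15 6 16 13) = [17, 1, 2, 3, 4, 5, 16, 7, 15, 9, 10, 11, 12, 0, 14, 6, 13, 8]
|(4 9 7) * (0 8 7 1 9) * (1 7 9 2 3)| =15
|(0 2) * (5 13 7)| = 6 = |(0 2)(5 13 7)|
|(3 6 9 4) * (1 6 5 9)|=|(1 6)(3 5 9 4)|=4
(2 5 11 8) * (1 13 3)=(1 13 3)(2 5 11 8)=[0, 13, 5, 1, 4, 11, 6, 7, 2, 9, 10, 8, 12, 3]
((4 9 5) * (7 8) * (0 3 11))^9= ((0 3 11)(4 9 5)(7 8))^9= (11)(7 8)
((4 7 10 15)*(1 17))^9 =((1 17)(4 7 10 15))^9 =(1 17)(4 7 10 15)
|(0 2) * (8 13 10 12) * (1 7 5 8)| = |(0 2)(1 7 5 8 13 10 12)| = 14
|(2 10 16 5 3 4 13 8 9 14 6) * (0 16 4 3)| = 24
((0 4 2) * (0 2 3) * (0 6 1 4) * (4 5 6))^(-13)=((1 5 6)(3 4))^(-13)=(1 6 5)(3 4)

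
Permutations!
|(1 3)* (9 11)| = |(1 3)(9 11)| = 2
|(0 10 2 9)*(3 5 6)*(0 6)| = |(0 10 2 9 6 3 5)| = 7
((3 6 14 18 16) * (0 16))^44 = ((0 16 3 6 14 18))^44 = (0 3 14)(6 18 16)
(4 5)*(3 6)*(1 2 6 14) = (1 2 6 3 14)(4 5) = [0, 2, 6, 14, 5, 4, 3, 7, 8, 9, 10, 11, 12, 13, 1]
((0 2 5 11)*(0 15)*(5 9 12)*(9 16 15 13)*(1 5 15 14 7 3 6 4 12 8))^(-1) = (0 15 12 4 6 3 7 14 16 2)(1 8 9 13 11 5)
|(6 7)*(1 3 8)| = |(1 3 8)(6 7)| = 6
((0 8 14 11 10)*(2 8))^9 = ((0 2 8 14 11 10))^9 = (0 14)(2 11)(8 10)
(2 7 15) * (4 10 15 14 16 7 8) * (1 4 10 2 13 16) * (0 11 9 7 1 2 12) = (0 11 9 7 14 2 8 10 15 13 16 1 4 12) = [11, 4, 8, 3, 12, 5, 6, 14, 10, 7, 15, 9, 0, 16, 2, 13, 1]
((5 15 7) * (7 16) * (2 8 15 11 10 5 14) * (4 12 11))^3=((2 8 15 16 7 14)(4 12 11 10 5))^3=(2 16)(4 10 12 5 11)(7 8)(14 15)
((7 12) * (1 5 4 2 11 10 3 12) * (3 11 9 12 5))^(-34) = (1 12 2 5)(3 7 9 4)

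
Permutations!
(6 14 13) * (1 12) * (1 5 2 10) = (1 12 5 2 10)(6 14 13) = [0, 12, 10, 3, 4, 2, 14, 7, 8, 9, 1, 11, 5, 6, 13]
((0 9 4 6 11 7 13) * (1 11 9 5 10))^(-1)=((0 5 10 1 11 7 13)(4 6 9))^(-1)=(0 13 7 11 1 10 5)(4 9 6)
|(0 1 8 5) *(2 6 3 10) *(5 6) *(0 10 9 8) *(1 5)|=20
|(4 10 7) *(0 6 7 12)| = |(0 6 7 4 10 12)| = 6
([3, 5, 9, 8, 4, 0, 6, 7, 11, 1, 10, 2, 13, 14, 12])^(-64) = [0, 1, 2, 3, 4, 5, 6, 7, 8, 9, 10, 11, 14, 12, 13]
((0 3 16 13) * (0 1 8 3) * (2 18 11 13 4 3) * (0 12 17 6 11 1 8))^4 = ((0 12 17 6 11 13 8 2 18 1)(3 16 4))^4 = (0 11 18 17 8)(1 6 2 12 13)(3 16 4)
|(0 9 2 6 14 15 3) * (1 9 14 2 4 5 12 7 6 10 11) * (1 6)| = |(0 14 15 3)(1 9 4 5 12 7)(2 10 11 6)| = 12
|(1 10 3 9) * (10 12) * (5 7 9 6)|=8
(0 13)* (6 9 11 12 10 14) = [13, 1, 2, 3, 4, 5, 9, 7, 8, 11, 14, 12, 10, 0, 6] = (0 13)(6 9 11 12 10 14)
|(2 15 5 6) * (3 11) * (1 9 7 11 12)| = 12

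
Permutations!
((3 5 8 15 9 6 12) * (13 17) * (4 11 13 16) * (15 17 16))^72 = ((3 5 8 17 15 9 6 12)(4 11 13 16))^72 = (17)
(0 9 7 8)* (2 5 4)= [9, 1, 5, 3, 2, 4, 6, 8, 0, 7]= (0 9 7 8)(2 5 4)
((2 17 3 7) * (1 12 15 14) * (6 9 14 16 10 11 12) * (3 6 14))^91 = (1 14)(2 17 6 9 3 7)(10 11 12 15 16)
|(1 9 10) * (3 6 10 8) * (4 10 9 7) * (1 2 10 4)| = 4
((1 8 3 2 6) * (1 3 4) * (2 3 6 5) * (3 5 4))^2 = ((1 8 3 5 2 4))^2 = (1 3 2)(4 8 5)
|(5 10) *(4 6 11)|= 6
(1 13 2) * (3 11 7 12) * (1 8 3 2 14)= (1 13 14)(2 8 3 11 7 12)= [0, 13, 8, 11, 4, 5, 6, 12, 3, 9, 10, 7, 2, 14, 1]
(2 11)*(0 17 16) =(0 17 16)(2 11) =[17, 1, 11, 3, 4, 5, 6, 7, 8, 9, 10, 2, 12, 13, 14, 15, 0, 16]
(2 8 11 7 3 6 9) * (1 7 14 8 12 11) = (1 7 3 6 9 2 12 11 14 8) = [0, 7, 12, 6, 4, 5, 9, 3, 1, 2, 10, 14, 11, 13, 8]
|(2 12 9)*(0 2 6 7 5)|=7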